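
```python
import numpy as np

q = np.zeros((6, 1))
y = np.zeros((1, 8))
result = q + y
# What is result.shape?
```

(6, 8)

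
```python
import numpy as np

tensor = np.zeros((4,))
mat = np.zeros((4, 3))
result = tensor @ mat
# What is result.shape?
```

(3,)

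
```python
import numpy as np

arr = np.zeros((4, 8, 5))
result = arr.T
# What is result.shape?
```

(5, 8, 4)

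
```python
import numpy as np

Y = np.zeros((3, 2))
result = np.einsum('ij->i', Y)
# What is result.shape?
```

(3,)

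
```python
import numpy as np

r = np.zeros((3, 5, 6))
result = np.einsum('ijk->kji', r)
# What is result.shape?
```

(6, 5, 3)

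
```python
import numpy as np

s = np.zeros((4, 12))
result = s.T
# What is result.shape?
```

(12, 4)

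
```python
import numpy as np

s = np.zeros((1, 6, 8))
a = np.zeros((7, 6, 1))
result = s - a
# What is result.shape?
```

(7, 6, 8)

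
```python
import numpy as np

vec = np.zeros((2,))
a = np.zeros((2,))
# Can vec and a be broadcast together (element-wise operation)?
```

Yes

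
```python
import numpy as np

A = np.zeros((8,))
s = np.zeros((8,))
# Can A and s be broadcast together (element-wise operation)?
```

Yes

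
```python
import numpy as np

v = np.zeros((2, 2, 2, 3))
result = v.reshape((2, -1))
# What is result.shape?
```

(2, 12)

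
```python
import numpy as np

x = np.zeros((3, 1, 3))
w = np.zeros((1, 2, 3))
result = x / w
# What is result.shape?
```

(3, 2, 3)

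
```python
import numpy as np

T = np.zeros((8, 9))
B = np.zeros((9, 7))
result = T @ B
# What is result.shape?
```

(8, 7)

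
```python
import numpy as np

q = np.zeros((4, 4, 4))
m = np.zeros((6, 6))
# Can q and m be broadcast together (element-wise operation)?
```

No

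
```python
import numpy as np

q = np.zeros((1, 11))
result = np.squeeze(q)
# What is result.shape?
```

(11,)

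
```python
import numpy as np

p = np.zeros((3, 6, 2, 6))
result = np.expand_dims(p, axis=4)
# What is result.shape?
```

(3, 6, 2, 6, 1)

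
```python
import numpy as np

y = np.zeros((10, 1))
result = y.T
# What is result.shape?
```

(1, 10)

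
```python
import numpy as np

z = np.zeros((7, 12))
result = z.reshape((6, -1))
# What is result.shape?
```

(6, 14)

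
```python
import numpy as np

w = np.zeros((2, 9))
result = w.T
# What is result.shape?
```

(9, 2)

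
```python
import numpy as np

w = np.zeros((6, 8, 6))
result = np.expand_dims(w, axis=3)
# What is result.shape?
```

(6, 8, 6, 1)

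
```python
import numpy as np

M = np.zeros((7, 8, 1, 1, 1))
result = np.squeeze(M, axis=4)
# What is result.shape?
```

(7, 8, 1, 1)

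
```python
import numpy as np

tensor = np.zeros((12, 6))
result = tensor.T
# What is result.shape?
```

(6, 12)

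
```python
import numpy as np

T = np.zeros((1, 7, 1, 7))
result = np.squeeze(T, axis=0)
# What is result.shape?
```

(7, 1, 7)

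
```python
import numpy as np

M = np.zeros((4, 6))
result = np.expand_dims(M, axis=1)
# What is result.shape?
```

(4, 1, 6)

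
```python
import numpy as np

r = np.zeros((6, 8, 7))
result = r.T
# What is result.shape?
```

(7, 8, 6)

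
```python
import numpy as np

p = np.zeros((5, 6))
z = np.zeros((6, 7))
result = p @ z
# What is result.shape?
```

(5, 7)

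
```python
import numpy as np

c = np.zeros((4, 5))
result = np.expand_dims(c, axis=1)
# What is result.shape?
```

(4, 1, 5)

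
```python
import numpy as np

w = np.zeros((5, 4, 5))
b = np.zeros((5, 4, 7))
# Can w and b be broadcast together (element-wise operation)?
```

No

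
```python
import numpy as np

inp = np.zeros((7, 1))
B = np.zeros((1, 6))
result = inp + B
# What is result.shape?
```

(7, 6)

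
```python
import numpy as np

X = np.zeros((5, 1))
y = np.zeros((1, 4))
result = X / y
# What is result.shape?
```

(5, 4)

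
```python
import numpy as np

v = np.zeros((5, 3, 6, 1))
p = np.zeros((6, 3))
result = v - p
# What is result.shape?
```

(5, 3, 6, 3)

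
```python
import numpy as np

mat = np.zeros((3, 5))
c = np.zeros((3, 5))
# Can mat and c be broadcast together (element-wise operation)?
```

Yes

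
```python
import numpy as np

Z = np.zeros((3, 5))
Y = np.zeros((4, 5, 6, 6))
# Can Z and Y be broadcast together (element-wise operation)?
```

No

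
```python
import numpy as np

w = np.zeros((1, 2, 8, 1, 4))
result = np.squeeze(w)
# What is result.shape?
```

(2, 8, 4)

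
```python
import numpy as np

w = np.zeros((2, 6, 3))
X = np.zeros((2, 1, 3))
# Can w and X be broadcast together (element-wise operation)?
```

Yes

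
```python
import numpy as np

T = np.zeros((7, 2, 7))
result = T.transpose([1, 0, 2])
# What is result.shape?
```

(2, 7, 7)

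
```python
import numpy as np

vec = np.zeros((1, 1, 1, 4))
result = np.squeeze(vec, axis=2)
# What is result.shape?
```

(1, 1, 4)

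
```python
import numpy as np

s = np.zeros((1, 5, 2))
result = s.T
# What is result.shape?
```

(2, 5, 1)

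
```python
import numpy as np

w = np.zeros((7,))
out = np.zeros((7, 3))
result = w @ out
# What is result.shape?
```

(3,)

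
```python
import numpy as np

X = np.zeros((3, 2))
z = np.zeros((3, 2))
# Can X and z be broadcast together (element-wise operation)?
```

Yes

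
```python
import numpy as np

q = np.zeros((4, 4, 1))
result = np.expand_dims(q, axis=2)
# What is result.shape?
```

(4, 4, 1, 1)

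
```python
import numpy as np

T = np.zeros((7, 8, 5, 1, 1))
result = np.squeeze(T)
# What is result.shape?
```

(7, 8, 5)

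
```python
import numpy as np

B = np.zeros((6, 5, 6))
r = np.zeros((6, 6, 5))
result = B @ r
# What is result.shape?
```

(6, 5, 5)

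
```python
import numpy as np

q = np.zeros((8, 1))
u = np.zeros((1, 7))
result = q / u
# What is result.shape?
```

(8, 7)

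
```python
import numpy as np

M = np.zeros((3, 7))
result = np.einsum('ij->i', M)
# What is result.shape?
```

(3,)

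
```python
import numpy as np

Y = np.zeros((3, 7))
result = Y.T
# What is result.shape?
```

(7, 3)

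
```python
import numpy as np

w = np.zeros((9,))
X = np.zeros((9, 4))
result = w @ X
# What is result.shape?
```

(4,)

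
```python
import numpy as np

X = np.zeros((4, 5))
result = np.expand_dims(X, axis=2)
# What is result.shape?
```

(4, 5, 1)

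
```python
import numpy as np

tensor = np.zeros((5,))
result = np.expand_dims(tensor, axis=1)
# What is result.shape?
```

(5, 1)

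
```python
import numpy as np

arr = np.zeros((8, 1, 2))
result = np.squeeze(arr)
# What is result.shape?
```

(8, 2)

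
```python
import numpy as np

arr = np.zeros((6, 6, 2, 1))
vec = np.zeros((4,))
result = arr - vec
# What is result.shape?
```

(6, 6, 2, 4)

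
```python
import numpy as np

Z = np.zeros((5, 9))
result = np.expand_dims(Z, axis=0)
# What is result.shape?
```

(1, 5, 9)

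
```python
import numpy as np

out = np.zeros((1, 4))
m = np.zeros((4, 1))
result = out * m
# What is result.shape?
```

(4, 4)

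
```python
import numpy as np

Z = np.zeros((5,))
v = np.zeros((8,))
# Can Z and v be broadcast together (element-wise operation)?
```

No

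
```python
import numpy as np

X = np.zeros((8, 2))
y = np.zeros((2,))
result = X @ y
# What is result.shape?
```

(8,)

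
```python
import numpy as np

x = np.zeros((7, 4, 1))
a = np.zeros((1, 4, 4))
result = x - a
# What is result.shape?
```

(7, 4, 4)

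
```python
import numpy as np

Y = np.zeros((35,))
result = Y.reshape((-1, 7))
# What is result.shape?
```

(5, 7)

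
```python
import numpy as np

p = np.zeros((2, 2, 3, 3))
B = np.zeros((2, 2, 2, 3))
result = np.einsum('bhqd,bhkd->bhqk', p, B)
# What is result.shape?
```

(2, 2, 3, 2)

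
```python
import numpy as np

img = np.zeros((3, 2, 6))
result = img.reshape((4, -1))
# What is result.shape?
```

(4, 9)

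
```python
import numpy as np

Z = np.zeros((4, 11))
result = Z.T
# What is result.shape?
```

(11, 4)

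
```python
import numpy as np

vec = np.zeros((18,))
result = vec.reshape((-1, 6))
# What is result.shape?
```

(3, 6)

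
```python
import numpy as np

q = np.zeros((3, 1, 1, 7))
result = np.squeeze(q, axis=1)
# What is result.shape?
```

(3, 1, 7)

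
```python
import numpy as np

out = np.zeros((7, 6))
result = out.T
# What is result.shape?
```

(6, 7)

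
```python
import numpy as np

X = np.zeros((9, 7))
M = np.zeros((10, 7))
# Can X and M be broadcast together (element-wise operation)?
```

No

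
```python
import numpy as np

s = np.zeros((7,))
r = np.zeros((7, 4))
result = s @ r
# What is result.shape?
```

(4,)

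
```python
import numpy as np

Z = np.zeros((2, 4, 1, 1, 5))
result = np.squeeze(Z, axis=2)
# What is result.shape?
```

(2, 4, 1, 5)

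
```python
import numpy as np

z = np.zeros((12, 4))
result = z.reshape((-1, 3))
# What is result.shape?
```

(16, 3)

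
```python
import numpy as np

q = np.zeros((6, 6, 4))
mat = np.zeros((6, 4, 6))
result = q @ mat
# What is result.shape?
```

(6, 6, 6)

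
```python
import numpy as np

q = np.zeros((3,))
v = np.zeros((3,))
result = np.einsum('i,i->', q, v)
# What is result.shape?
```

()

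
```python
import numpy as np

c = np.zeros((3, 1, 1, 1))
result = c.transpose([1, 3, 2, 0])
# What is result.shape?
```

(1, 1, 1, 3)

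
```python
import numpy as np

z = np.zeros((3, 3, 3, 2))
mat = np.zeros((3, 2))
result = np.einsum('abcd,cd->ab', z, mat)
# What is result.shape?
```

(3, 3)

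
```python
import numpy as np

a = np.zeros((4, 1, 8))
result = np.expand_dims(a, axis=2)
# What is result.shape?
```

(4, 1, 1, 8)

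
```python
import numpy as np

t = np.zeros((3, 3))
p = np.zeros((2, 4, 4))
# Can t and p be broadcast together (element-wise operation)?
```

No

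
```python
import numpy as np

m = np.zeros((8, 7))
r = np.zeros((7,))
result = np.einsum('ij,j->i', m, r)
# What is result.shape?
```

(8,)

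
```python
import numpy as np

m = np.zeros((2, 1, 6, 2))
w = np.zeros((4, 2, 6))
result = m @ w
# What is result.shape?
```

(2, 4, 6, 6)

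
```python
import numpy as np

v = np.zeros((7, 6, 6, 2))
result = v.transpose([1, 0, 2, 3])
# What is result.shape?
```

(6, 7, 6, 2)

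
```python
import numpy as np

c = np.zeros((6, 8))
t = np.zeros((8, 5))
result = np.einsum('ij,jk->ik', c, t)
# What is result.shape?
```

(6, 5)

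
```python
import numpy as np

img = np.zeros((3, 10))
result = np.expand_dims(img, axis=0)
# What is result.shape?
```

(1, 3, 10)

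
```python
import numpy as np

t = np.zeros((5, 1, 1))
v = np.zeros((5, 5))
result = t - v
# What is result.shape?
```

(5, 5, 5)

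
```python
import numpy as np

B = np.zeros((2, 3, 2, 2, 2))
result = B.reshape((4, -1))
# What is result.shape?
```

(4, 12)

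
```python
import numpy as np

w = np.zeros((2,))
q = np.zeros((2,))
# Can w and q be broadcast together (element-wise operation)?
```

Yes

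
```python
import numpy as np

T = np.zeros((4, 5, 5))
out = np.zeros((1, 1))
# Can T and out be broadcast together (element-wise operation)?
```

Yes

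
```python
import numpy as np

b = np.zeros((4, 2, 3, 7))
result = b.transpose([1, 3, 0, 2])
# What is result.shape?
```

(2, 7, 4, 3)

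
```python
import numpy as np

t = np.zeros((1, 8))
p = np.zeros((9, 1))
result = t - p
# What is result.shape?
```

(9, 8)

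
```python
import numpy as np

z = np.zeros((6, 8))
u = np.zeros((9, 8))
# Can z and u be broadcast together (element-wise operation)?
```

No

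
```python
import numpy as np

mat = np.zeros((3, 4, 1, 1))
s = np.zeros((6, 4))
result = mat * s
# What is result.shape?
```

(3, 4, 6, 4)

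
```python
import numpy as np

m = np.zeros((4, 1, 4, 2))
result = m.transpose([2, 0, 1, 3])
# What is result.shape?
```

(4, 4, 1, 2)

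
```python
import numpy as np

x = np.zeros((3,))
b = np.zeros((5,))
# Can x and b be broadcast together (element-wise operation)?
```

No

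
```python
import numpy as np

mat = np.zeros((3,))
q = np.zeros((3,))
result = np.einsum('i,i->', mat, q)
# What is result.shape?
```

()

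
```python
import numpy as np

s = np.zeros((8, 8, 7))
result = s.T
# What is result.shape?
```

(7, 8, 8)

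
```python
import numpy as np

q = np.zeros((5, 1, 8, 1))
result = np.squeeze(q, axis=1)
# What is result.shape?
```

(5, 8, 1)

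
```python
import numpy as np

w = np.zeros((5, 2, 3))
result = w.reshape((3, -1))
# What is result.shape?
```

(3, 10)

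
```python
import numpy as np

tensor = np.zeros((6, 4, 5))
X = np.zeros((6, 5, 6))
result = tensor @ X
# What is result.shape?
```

(6, 4, 6)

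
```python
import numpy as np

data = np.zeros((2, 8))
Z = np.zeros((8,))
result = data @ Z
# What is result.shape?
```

(2,)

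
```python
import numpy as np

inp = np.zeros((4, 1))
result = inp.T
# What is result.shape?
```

(1, 4)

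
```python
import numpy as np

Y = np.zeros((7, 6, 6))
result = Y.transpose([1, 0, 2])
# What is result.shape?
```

(6, 7, 6)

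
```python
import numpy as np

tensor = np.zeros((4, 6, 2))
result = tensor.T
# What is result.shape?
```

(2, 6, 4)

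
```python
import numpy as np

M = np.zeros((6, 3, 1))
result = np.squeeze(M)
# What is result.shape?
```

(6, 3)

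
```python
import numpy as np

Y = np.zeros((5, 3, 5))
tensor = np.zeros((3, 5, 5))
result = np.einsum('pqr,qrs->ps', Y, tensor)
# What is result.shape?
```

(5, 5)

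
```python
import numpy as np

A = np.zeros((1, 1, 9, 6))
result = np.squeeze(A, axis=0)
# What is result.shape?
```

(1, 9, 6)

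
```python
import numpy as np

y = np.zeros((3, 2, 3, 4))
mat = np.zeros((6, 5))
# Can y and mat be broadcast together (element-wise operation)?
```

No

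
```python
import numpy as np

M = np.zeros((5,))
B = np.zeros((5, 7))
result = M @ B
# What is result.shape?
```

(7,)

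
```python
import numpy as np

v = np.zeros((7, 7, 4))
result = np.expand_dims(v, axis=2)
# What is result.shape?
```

(7, 7, 1, 4)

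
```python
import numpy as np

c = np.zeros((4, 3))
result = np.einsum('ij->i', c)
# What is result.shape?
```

(4,)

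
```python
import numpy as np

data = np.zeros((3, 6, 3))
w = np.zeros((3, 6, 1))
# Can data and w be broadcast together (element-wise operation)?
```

Yes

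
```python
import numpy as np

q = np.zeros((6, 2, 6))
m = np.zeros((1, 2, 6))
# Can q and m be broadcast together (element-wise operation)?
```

Yes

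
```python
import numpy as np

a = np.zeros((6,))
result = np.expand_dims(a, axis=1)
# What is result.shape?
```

(6, 1)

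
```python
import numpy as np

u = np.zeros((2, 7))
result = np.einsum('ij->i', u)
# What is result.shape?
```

(2,)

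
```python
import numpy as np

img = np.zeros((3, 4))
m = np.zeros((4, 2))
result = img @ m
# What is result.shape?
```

(3, 2)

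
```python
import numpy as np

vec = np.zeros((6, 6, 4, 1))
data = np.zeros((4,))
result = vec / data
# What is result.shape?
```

(6, 6, 4, 4)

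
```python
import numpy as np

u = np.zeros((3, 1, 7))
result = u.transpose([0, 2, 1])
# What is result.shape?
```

(3, 7, 1)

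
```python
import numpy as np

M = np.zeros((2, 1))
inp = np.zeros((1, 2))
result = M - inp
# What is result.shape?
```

(2, 2)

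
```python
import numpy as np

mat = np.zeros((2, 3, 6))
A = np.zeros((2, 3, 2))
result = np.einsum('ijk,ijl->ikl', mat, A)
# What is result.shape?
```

(2, 6, 2)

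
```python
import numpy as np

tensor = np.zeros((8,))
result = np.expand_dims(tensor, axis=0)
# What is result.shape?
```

(1, 8)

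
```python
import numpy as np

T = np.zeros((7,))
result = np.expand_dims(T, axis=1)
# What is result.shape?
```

(7, 1)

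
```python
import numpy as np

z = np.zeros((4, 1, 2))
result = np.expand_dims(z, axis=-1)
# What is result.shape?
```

(4, 1, 2, 1)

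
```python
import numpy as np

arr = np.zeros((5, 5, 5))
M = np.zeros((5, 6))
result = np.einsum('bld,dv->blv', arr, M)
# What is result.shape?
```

(5, 5, 6)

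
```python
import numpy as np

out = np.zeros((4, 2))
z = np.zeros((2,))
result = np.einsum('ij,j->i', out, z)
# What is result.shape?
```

(4,)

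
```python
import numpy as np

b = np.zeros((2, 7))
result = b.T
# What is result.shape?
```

(7, 2)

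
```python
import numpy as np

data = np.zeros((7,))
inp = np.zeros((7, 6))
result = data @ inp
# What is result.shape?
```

(6,)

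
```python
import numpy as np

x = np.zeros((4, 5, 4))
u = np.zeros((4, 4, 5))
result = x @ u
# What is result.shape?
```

(4, 5, 5)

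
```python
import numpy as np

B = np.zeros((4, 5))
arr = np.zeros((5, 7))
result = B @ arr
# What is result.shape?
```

(4, 7)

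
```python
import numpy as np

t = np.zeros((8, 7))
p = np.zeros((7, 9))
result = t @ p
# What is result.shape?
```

(8, 9)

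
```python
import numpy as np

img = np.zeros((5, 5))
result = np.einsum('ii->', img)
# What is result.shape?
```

()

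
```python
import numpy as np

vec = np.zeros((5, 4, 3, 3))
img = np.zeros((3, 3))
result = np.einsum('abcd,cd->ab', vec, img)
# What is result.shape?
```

(5, 4)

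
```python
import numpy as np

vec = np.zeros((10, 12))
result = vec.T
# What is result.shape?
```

(12, 10)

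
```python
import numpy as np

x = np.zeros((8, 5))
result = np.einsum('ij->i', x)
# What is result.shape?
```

(8,)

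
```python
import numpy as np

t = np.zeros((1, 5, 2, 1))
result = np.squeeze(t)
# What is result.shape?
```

(5, 2)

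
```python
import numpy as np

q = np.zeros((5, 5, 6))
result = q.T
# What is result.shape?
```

(6, 5, 5)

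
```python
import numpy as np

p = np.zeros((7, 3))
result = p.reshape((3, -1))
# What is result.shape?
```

(3, 7)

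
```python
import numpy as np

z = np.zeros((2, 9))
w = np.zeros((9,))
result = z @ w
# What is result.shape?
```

(2,)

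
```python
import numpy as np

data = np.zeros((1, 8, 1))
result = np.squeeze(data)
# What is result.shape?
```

(8,)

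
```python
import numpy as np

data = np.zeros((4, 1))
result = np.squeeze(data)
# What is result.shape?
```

(4,)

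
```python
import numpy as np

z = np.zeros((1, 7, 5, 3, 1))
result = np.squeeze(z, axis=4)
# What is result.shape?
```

(1, 7, 5, 3)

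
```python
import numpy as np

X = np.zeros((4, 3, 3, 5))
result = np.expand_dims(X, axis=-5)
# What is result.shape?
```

(1, 4, 3, 3, 5)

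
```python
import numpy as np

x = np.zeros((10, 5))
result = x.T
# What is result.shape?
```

(5, 10)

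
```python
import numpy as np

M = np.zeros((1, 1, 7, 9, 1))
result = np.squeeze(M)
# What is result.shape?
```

(7, 9)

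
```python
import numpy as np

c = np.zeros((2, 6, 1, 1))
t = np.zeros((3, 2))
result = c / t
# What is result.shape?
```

(2, 6, 3, 2)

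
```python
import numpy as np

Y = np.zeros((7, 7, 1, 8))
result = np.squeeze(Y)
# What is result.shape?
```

(7, 7, 8)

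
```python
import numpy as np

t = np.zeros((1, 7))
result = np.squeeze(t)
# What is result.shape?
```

(7,)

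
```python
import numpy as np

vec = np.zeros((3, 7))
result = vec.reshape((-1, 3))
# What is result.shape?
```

(7, 3)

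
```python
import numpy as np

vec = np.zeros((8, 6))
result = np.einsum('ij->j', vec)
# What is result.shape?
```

(6,)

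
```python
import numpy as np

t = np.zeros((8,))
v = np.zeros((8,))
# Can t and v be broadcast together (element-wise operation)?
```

Yes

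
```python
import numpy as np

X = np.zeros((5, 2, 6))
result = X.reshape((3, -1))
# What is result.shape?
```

(3, 20)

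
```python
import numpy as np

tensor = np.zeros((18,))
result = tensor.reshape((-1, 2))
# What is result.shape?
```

(9, 2)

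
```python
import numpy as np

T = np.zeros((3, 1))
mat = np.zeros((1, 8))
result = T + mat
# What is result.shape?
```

(3, 8)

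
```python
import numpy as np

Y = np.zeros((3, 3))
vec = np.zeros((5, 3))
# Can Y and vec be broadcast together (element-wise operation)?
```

No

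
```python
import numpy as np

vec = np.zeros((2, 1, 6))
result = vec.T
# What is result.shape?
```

(6, 1, 2)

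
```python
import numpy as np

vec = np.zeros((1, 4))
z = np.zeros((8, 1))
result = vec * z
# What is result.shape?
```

(8, 4)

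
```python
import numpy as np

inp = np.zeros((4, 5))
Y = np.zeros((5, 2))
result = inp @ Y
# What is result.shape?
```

(4, 2)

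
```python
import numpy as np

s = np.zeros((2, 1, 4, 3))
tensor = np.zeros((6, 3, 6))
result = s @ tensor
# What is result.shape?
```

(2, 6, 4, 6)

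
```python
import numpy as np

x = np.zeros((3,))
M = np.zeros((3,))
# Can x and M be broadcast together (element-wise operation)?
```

Yes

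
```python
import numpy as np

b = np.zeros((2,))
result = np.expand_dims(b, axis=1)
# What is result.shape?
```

(2, 1)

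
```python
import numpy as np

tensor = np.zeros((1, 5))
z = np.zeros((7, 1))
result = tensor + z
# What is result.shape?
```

(7, 5)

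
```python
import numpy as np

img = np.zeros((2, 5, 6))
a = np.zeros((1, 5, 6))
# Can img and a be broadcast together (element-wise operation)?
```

Yes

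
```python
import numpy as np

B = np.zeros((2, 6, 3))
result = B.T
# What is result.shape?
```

(3, 6, 2)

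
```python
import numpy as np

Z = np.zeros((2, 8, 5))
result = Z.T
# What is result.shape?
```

(5, 8, 2)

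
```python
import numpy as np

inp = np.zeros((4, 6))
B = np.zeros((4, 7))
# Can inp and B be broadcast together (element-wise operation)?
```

No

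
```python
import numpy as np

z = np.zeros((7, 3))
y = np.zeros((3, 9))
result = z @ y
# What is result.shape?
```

(7, 9)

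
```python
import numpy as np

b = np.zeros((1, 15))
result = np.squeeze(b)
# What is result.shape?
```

(15,)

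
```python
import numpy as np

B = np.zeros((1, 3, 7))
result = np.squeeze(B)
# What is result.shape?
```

(3, 7)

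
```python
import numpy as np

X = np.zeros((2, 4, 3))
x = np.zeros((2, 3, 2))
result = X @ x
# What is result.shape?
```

(2, 4, 2)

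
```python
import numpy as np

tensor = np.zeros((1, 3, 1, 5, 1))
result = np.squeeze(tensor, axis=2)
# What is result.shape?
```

(1, 3, 5, 1)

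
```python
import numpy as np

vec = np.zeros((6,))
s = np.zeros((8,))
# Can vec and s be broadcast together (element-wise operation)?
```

No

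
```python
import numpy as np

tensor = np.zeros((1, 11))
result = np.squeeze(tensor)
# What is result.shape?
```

(11,)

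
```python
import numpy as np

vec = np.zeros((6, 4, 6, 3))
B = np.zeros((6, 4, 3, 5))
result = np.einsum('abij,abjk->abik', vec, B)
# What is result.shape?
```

(6, 4, 6, 5)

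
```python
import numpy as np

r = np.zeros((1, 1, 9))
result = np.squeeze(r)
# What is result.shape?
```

(9,)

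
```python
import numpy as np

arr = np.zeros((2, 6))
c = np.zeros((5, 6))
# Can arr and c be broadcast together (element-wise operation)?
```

No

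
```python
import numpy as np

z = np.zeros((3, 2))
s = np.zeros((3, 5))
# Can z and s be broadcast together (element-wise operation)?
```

No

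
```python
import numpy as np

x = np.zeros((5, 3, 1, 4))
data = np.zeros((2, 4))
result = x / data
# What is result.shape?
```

(5, 3, 2, 4)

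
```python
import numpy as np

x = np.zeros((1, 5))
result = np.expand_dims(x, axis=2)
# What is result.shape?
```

(1, 5, 1)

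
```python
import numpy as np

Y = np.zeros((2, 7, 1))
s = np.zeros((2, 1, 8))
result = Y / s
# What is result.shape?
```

(2, 7, 8)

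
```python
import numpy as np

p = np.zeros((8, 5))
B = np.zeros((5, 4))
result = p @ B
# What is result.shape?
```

(8, 4)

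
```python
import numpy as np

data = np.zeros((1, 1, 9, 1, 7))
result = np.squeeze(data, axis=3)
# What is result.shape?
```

(1, 1, 9, 7)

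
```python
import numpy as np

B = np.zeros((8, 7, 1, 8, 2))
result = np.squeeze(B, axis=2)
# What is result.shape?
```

(8, 7, 8, 2)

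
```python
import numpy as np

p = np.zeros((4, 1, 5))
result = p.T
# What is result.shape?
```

(5, 1, 4)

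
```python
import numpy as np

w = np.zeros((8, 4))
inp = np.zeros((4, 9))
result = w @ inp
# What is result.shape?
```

(8, 9)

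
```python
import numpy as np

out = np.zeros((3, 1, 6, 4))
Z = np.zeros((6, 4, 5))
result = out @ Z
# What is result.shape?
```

(3, 6, 6, 5)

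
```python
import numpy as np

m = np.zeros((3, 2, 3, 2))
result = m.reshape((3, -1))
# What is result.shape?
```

(3, 12)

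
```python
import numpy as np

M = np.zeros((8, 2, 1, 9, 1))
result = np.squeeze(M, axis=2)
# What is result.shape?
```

(8, 2, 9, 1)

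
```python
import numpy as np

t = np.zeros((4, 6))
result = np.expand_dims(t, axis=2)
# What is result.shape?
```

(4, 6, 1)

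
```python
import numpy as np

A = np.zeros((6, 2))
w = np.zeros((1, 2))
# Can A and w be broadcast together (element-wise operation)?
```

Yes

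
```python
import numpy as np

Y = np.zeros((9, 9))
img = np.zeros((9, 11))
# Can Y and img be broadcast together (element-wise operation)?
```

No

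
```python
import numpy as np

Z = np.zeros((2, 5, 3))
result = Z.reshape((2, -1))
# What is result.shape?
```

(2, 15)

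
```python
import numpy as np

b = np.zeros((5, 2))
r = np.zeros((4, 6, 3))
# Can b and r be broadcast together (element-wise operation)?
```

No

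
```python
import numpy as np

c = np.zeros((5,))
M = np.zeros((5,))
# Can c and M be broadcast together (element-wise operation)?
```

Yes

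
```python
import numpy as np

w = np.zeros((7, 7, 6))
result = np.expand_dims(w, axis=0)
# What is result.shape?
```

(1, 7, 7, 6)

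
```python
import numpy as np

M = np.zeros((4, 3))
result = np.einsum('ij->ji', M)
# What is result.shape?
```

(3, 4)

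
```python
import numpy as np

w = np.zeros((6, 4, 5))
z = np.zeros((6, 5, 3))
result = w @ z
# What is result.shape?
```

(6, 4, 3)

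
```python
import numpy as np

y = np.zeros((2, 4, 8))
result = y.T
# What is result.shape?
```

(8, 4, 2)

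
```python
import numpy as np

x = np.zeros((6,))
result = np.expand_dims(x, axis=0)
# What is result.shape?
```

(1, 6)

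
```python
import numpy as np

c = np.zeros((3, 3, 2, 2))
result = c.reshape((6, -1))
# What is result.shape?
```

(6, 6)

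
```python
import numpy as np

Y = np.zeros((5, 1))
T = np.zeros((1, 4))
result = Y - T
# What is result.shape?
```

(5, 4)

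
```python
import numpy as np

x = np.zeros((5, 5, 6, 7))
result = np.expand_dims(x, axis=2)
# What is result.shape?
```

(5, 5, 1, 6, 7)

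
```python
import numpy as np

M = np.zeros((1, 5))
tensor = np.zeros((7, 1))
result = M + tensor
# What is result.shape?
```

(7, 5)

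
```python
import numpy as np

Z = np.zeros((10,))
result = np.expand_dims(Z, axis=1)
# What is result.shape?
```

(10, 1)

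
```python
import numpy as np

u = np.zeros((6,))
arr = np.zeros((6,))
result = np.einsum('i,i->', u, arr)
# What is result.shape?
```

()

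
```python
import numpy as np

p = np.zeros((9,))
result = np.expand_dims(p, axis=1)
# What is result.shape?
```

(9, 1)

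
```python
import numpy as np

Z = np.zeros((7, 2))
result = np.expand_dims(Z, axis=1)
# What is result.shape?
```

(7, 1, 2)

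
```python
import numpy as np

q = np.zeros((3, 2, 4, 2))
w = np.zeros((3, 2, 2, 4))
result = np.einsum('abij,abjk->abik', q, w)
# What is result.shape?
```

(3, 2, 4, 4)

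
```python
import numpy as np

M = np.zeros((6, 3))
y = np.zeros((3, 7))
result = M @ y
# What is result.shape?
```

(6, 7)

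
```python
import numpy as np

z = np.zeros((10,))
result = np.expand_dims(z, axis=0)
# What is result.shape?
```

(1, 10)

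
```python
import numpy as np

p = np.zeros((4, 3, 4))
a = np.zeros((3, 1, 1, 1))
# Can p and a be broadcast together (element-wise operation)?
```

Yes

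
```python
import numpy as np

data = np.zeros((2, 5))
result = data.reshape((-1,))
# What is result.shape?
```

(10,)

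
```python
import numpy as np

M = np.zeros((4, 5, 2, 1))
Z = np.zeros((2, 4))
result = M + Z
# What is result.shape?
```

(4, 5, 2, 4)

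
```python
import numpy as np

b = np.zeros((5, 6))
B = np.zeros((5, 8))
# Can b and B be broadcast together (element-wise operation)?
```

No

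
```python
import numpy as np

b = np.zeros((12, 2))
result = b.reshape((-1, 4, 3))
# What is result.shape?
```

(2, 4, 3)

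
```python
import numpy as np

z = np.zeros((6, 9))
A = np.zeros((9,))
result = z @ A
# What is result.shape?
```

(6,)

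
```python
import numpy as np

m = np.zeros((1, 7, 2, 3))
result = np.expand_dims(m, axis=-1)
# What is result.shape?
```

(1, 7, 2, 3, 1)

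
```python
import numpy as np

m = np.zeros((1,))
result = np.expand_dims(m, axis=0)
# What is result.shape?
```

(1, 1)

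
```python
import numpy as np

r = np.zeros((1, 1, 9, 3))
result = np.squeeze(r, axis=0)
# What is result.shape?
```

(1, 9, 3)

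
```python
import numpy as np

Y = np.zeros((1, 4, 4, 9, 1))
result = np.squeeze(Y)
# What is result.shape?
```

(4, 4, 9)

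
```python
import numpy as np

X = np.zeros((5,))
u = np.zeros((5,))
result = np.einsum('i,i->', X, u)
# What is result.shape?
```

()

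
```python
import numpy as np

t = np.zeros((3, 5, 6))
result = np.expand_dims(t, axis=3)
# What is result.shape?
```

(3, 5, 6, 1)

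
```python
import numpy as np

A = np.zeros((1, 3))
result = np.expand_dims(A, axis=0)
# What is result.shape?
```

(1, 1, 3)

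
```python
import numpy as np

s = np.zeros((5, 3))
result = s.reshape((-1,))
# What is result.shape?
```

(15,)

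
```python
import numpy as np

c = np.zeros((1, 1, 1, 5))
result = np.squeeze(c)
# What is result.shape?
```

(5,)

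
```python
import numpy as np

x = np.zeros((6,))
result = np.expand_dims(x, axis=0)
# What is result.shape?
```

(1, 6)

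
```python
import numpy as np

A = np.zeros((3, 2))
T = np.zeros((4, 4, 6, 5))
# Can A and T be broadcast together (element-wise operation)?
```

No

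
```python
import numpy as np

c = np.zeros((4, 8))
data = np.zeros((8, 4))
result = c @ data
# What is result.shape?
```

(4, 4)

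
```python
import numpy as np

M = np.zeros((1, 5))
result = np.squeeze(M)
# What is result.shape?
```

(5,)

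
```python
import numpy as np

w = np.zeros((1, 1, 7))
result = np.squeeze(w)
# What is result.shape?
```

(7,)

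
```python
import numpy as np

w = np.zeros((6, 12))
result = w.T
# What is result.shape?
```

(12, 6)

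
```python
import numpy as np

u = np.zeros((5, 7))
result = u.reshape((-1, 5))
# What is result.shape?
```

(7, 5)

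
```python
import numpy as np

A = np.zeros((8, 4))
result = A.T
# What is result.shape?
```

(4, 8)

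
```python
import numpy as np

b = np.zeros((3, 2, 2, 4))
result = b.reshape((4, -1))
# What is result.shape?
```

(4, 12)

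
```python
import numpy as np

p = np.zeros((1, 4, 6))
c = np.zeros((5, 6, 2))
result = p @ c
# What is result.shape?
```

(5, 4, 2)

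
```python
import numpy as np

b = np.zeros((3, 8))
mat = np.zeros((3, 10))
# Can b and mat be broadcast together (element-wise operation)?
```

No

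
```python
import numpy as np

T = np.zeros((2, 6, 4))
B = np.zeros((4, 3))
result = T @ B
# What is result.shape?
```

(2, 6, 3)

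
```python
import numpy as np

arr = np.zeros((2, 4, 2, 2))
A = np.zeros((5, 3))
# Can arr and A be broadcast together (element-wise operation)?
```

No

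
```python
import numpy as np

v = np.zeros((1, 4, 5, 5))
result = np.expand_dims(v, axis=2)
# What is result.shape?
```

(1, 4, 1, 5, 5)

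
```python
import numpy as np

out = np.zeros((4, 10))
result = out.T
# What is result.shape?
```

(10, 4)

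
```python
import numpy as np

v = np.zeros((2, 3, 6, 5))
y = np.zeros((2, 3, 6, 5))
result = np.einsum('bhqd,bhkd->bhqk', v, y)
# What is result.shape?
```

(2, 3, 6, 6)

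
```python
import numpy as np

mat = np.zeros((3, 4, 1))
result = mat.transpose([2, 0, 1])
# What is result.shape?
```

(1, 3, 4)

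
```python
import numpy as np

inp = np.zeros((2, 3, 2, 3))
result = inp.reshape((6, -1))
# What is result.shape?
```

(6, 6)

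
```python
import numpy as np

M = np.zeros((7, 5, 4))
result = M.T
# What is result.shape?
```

(4, 5, 7)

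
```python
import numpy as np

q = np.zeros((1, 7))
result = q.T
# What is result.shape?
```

(7, 1)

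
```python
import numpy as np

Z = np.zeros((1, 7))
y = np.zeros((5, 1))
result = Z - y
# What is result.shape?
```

(5, 7)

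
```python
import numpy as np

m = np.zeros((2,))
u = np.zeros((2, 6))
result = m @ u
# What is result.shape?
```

(6,)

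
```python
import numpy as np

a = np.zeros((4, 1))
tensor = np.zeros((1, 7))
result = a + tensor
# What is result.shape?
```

(4, 7)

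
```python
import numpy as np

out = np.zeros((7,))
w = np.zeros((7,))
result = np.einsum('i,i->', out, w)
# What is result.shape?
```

()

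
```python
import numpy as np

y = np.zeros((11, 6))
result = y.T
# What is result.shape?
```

(6, 11)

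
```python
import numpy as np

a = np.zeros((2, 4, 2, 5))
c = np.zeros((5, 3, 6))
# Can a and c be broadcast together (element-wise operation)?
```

No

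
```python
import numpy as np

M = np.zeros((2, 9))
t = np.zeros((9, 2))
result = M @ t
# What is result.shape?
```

(2, 2)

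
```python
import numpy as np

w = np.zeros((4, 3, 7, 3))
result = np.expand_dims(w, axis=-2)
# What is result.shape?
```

(4, 3, 7, 1, 3)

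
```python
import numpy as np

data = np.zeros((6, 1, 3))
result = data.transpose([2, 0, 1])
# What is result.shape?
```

(3, 6, 1)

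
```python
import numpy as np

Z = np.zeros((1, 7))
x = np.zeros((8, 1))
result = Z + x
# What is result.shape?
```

(8, 7)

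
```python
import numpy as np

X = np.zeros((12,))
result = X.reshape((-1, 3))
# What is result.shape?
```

(4, 3)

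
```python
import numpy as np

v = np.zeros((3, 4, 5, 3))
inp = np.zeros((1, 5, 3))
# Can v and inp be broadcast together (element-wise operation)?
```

Yes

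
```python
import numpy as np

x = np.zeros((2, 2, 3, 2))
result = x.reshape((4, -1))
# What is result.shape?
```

(4, 6)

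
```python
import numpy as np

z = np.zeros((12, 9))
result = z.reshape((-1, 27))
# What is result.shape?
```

(4, 27)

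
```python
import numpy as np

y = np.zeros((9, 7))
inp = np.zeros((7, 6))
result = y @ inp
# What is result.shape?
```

(9, 6)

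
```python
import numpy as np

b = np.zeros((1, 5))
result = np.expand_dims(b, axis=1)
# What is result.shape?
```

(1, 1, 5)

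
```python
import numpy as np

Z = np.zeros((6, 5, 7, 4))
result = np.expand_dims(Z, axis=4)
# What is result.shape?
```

(6, 5, 7, 4, 1)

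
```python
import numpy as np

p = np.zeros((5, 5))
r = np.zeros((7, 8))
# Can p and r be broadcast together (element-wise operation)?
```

No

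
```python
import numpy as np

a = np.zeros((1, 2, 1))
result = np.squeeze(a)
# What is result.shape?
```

(2,)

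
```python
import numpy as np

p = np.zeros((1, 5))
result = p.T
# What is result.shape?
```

(5, 1)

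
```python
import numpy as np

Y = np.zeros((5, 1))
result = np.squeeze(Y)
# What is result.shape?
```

(5,)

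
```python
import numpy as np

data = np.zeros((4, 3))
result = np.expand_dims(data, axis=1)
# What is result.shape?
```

(4, 1, 3)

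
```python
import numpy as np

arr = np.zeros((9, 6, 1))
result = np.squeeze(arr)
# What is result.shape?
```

(9, 6)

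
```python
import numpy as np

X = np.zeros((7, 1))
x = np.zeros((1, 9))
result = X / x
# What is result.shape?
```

(7, 9)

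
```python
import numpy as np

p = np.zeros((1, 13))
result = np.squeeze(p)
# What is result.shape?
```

(13,)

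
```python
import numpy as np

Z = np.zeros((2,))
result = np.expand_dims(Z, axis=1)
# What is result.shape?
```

(2, 1)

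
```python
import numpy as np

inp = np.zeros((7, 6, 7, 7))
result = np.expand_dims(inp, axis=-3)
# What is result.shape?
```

(7, 6, 1, 7, 7)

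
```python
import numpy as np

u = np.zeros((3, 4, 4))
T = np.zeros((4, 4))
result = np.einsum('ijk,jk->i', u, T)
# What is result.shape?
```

(3,)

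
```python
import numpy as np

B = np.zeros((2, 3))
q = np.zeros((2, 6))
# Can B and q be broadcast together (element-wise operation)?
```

No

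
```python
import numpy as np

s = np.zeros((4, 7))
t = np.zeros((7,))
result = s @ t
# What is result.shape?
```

(4,)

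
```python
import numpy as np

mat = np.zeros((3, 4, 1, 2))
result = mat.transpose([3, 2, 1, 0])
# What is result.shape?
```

(2, 1, 4, 3)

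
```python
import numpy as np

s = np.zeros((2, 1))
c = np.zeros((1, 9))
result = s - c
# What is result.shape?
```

(2, 9)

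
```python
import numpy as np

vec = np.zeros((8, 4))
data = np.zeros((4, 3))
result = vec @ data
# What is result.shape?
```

(8, 3)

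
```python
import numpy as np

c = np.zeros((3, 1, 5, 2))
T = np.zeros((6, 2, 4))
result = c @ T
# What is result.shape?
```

(3, 6, 5, 4)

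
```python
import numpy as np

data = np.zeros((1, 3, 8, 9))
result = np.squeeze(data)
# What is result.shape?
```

(3, 8, 9)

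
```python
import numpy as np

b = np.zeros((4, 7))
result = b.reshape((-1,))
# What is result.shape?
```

(28,)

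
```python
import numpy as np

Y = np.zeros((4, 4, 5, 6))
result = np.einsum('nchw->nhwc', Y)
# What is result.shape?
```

(4, 5, 6, 4)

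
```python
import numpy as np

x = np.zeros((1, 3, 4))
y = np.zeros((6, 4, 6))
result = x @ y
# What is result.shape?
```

(6, 3, 6)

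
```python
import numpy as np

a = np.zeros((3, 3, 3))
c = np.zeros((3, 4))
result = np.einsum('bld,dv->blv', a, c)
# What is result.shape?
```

(3, 3, 4)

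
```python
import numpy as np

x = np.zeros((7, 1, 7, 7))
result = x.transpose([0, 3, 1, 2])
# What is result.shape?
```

(7, 7, 1, 7)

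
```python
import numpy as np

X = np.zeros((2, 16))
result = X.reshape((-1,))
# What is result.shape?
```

(32,)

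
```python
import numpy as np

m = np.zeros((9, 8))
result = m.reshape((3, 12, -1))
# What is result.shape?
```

(3, 12, 2)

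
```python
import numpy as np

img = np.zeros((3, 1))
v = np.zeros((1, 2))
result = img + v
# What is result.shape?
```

(3, 2)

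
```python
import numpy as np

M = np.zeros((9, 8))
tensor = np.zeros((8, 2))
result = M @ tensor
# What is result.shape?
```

(9, 2)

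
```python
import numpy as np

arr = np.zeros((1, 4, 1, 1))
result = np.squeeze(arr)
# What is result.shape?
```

(4,)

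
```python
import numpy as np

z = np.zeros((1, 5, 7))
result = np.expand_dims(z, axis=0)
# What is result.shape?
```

(1, 1, 5, 7)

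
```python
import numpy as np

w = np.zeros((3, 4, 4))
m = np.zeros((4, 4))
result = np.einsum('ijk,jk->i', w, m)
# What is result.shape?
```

(3,)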